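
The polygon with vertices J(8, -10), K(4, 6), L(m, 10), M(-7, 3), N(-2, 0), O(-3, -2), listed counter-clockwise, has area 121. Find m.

Write out the shoelace sum; only the two edges meeting at L involve m:
2·Area = [(4·10 − m·6) + (m·3 − (-7)·10)] + 144
       = -3·m + 254 = 242
⇒ m = 4.

4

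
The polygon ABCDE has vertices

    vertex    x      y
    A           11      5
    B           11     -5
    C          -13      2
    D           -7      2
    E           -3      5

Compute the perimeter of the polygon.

|AB| = √((0)² + (-10)²) = √100 = 10
|BC| = √((-24)² + (7)²) = √625 = 25
|CD| = √((6)² + (0)²) = √36 = 6
|DE| = √((4)² + (3)²) = √25 = 5
|EA| = √((14)² + (0)²) = √196 = 14
Perimeter = 10 + 25 + 6 + 5 + 14 = 60.

60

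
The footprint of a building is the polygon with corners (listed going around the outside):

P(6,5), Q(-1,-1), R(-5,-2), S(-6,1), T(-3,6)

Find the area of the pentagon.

52.5

Σ = (-1) + (-3) + (-17) + (-33) + (-51) = -105
Area = |Σ|/2 = 52.5.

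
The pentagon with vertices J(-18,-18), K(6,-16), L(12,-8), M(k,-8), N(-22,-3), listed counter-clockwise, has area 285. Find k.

Write out the shoelace sum; only the two edges meeting at M involve k:
2·Area = [(12·(-8) − k·(-8)) + (k·(-3) − (-22)·(-8))] + 882
       = 5·k + 610 = 570
⇒ k = -8.

-8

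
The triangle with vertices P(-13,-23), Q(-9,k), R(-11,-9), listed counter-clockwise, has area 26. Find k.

-21

The doubled signed area Σ (x_i y_{i+1} − x_{i+1} y_i) is linear in k.
With k=0 it equals 10; the coefficient of k is -2 (from the two edges through Q).
So -2·k + 10 = 2·26 = 52 ⇒ k = -21.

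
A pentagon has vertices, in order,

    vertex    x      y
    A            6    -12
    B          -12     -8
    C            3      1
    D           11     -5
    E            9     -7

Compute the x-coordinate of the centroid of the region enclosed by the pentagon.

25/24

Apply the shoelace (surveyor's) formula. First the cross-terms c_i = x_i·y_{i+1} − x_{i+1}·y_i:
  -192, 12, -26, -32, -66  ⇒  2A = -304, A = -152.
Then Σ (x_i + x_{i+1})·c_i = -950, so x̄ = -950 / (6·(-152)) = 25/24.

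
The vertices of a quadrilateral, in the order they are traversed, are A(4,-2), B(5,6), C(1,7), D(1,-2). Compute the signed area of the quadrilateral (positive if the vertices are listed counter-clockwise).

Apply the shoelace formula: 2A = Σ (x_i·y_{i+1} − x_{i+1}·y_i), indices taken mod 4.
Σ = (34) + (29) + (-9) + (6) = 60
Signed area = Σ/2 = 30 (positive ⇒ counter-clockwise traversal).

30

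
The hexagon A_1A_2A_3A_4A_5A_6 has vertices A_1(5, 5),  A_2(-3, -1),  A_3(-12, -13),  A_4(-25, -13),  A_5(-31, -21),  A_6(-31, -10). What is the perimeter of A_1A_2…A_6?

98

|A_1A_2| = √((-8)² + (-6)²) = √100 = 10
|A_2A_3| = √((-9)² + (-12)²) = √225 = 15
|A_3A_4| = √((-13)² + (0)²) = √169 = 13
|A_4A_5| = √((-6)² + (-8)²) = √100 = 10
|A_5A_6| = √((0)² + (11)²) = √121 = 11
|A_6A_1| = √((36)² + (15)²) = √1521 = 39
Perimeter = 10 + 15 + 13 + 10 + 11 + 39 = 98.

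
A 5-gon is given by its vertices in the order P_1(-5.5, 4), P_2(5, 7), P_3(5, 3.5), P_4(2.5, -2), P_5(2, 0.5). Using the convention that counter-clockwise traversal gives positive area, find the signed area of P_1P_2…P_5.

-39.375

Apply the surveyor's formula: 2A = Σ (x_i·y_{i+1} − x_{i+1}·y_i), indices taken mod 5.
Σ = (-58.5) + (-17.5) + (-18.75) + (5.25) + (10.75) = -78.75
Signed area = Σ/2 = -39.375 (negative ⇒ clockwise traversal).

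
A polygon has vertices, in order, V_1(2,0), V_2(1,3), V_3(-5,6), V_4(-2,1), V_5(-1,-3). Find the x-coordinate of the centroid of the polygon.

Apply Gauss's area formula. First the cross-terms c_i = x_i·y_{i+1} − x_{i+1}·y_i:
  6, 21, 7, 7, 6  ⇒  2A = 47, A = 23.5.
Then Σ (x_i + x_{i+1})·c_i = -130, so x̄ = -130 / (6·23.5) = -130/141.

-130/141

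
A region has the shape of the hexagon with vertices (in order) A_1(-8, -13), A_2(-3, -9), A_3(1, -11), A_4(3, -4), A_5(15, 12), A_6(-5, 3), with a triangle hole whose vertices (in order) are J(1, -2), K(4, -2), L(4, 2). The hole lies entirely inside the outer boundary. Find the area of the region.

Outer boundary:
Apply the shoelace (surveyor's) formula: 2A = Σ (x_i·y_{i+1} − x_{i+1}·y_i), indices taken mod 6.
A_1→A_2: (-8)(-9) − (-3)(-13) = 33
A_2→A_3: (-3)(-11) − (1)(-9) = 42
A_3→A_4: (1)(-4) − (3)(-11) = 29
A_4→A_5: (3)(12) − (15)(-4) = 96
A_5→A_6: (15)(3) − (-5)(12) = 105
A_6→A_1: (-5)(-13) − (-8)(3) = 89
Σ = 394
Area = |Σ|/2 = 197.
Hole:
Cross-terms: 6, 16, -10  ⇒  Σ = 12
Area = |Σ|/2 = 6.
Net area = 197 − 6 = 191.

191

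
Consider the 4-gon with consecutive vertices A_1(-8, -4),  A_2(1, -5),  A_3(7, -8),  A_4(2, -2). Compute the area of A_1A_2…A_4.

Σ = (44) + (27) + (2) + (-24) = 49
Area = |Σ|/2 = 24.5.

24.5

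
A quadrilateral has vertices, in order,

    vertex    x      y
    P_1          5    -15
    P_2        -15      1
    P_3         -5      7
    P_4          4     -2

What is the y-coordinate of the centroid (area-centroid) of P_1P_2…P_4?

-760/291

Apply the surveyor's formula. First the cross-terms c_i = x_i·y_{i+1} − x_{i+1}·y_i:
  -220, -100, -18, -50  ⇒  2A = -388, A = -194.
Then Σ (y_i + y_{i+1})·c_i = 3040, so ȳ = 3040 / (6·(-194)) = -760/291.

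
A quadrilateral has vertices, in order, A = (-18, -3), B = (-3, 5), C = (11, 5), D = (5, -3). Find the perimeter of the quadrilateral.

|AB| = √((15)² + (8)²) = √289 = 17
|BC| = √((14)² + (0)²) = √196 = 14
|CD| = √((-6)² + (-8)²) = √100 = 10
|DA| = √((-23)² + (0)²) = √529 = 23
Perimeter = 17 + 14 + 10 + 23 = 64.

64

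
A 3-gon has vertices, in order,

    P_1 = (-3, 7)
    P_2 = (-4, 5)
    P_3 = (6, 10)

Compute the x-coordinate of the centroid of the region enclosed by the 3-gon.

Apply the shoelace (surveyor's) formula. First the cross-terms c_i = x_i·y_{i+1} − x_{i+1}·y_i:
  13, -70, 72  ⇒  2A = 15, A = 7.5.
Then Σ (x_i + x_{i+1})·c_i = -15, so x̄ = -15 / (6·7.5) = -1/3.

-1/3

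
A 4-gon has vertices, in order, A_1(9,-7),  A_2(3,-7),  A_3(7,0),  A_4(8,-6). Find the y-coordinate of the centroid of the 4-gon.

-523/111

Apply the shoelace (surveyor's) formula. First the cross-terms c_i = x_i·y_{i+1} − x_{i+1}·y_i:
  -42, 49, -42, -2  ⇒  2A = -37, A = -18.5.
Then Σ (y_i + y_{i+1})·c_i = 523, so ȳ = 523 / (6·(-18.5)) = -523/111.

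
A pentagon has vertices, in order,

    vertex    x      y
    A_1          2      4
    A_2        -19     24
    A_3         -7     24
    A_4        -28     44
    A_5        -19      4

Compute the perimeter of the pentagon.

132

|A_1A_2| = √((-21)² + (20)²) = √841 = 29
|A_2A_3| = √((12)² + (0)²) = √144 = 12
|A_3A_4| = √((-21)² + (20)²) = √841 = 29
|A_4A_5| = √((9)² + (-40)²) = √1681 = 41
|A_5A_1| = √((21)² + (0)²) = √441 = 21
Perimeter = 29 + 12 + 29 + 41 + 21 = 132.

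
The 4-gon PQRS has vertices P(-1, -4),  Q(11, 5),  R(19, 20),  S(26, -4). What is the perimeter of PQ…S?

84

|PQ| = √((12)² + (9)²) = √225 = 15
|QR| = √((8)² + (15)²) = √289 = 17
|RS| = √((7)² + (-24)²) = √625 = 25
|SP| = √((-27)² + (0)²) = √729 = 27
Perimeter = 15 + 17 + 25 + 27 = 84.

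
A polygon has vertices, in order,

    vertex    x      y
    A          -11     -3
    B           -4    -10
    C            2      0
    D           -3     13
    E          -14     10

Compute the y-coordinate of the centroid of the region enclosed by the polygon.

107/42

Apply the shoelace formula. First the cross-terms c_i = x_i·y_{i+1} − x_{i+1}·y_i:
  98, 20, 26, 152, 152  ⇒  2A = 448, A = 224.
Then Σ (y_i + y_{i+1})·c_i = 3424, so ȳ = 3424 / (6·224) = 107/42.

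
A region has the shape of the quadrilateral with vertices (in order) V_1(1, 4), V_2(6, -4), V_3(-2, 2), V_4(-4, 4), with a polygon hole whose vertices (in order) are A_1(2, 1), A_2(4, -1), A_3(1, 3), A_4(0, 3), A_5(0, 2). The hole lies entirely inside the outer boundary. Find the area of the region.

19

Outer boundary:
Apply Gauss's area formula: 2A = Σ (x_i·y_{i+1} − x_{i+1}·y_i), indices taken mod 4.
Σ = (-28) + (4) + (0) + (-20) = -44
Area = |Σ|/2 = 22.
Hole:
Apply Gauss's area formula: 2A = Σ (x_i·y_{i+1} − x_{i+1}·y_i), indices taken mod 5.
Σ = (-6) + (13) + (3) + (0) + (-4) = 6
Area = |Σ|/2 = 3.
Net area = 22 − 3 = 19.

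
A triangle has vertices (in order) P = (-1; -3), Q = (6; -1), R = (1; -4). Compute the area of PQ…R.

Apply Gauss's area formula: 2A = Σ (x_i·y_{i+1} − x_{i+1}·y_i), indices taken mod 3.
Cross-terms: 19, -23, -7  ⇒  Σ = -11
Area = |Σ|/2 = 5.5.

5.5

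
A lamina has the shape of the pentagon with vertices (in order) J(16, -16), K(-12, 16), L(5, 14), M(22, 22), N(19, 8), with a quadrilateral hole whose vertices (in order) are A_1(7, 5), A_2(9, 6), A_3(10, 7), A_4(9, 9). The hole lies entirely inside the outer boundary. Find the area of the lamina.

523.5

Outer boundary:
Cross-terms: 64, -248, -198, -242, -432  ⇒  Σ = -1056
Area = |Σ|/2 = 528.
Hole:
Apply the shoelace (surveyor's) formula: 2A = Σ (x_i·y_{i+1} − x_{i+1}·y_i), indices taken mod 4.
Σ = (-3) + (3) + (27) + (-18) = 9
Area = |Σ|/2 = 4.5.
Net area = 528 − 4.5 = 523.5.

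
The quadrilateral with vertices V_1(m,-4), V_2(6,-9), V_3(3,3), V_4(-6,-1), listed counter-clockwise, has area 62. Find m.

-2

Write out the shoelace sum; only the two edges meeting at V_1 involve m:
2·Area = [((-6)·(-4) − m·(-1)) + (m·(-9) − 6·(-4))] + 60
       = -8·m + 108 = 124
⇒ m = -2.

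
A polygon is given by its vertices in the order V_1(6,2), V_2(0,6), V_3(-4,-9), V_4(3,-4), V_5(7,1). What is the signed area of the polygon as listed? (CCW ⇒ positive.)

Apply the shoelace formula: 2A = Σ (x_i·y_{i+1} − x_{i+1}·y_i), indices taken mod 5.
V_1→V_2: (6)(6) − (0)(2) = 36
V_2→V_3: (0)(-9) − (-4)(6) = 24
V_3→V_4: (-4)(-4) − (3)(-9) = 43
V_4→V_5: (3)(1) − (7)(-4) = 31
V_5→V_1: (7)(2) − (6)(1) = 8
Σ = 142
Signed area = Σ/2 = 71 (positive ⇒ counter-clockwise traversal).

71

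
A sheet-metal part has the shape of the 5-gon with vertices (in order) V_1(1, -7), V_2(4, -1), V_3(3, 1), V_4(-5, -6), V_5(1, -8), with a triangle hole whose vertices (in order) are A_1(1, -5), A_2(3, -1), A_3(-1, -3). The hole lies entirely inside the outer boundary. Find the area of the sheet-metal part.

28

Outer boundary:
Apply Gauss's area formula: 2A = Σ (x_i·y_{i+1} − x_{i+1}·y_i), indices taken mod 5.
V_1→V_2: (1)(-1) − (4)(-7) = 27
V_2→V_3: (4)(1) − (3)(-1) = 7
V_3→V_4: (3)(-6) − (-5)(1) = -13
V_4→V_5: (-5)(-8) − (1)(-6) = 46
V_5→V_1: (1)(-7) − (1)(-8) = 1
Σ = 68
Area = |Σ|/2 = 34.
Hole:
A_1→A_2: (1)(-1) − (3)(-5) = 14
A_2→A_3: (3)(-3) − (-1)(-1) = -10
A_3→A_1: (-1)(-5) − (1)(-3) = 8
Σ = 12
Area = |Σ|/2 = 6.
Net area = 34 − 6 = 28.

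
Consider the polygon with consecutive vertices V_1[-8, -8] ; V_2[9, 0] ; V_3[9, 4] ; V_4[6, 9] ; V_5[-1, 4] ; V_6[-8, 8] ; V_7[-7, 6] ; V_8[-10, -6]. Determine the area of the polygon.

Apply the surveyor's formula: 2A = Σ (x_i·y_{i+1} − x_{i+1}·y_i), indices taken mod 8.
V_1→V_2: (-8)(0) − (9)(-8) = 72
V_2→V_3: (9)(4) − (9)(0) = 36
V_3→V_4: (9)(9) − (6)(4) = 57
V_4→V_5: (6)(4) − (-1)(9) = 33
V_5→V_6: (-1)(8) − (-8)(4) = 24
V_6→V_7: (-8)(6) − (-7)(8) = 8
V_7→V_8: (-7)(-6) − (-10)(6) = 102
V_8→V_1: (-10)(-8) − (-8)(-6) = 32
Σ = 364
Area = |Σ|/2 = 182.

182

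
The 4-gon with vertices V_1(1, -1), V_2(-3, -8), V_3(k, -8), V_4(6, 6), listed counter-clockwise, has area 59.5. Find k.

The doubled signed area Σ (x_i y_{i+1} − x_{i+1} y_i) is linear in k.
With k=0 it equals 49; the coefficient of k is 14 (from the two edges through V_3).
So 14·k + 49 = 2·59.5 = 119 ⇒ k = 5.

5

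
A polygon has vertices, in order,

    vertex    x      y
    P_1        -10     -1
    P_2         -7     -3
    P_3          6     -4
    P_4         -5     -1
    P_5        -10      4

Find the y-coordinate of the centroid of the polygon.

Apply the shoelace (surveyor's) formula. First the cross-terms c_i = x_i·y_{i+1} − x_{i+1}·y_i:
  23, 46, -26, -30, 50  ⇒  2A = 63, A = 31.5.
Then Σ (y_i + y_{i+1})·c_i = -224, so ȳ = -224 / (6·31.5) = -32/27.

-32/27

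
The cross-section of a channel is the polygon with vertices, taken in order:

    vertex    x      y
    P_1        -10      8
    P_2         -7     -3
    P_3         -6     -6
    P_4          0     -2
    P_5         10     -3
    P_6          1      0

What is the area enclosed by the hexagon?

Apply the surveyor's formula: 2A = Σ (x_i·y_{i+1} − x_{i+1}·y_i), indices taken mod 6.
Σ = (86) + (24) + (12) + (20) + (3) + (8) = 153
Area = |Σ|/2 = 76.5.

76.5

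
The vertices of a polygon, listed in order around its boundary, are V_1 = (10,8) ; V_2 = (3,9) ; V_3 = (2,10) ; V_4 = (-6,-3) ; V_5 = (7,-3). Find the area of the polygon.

128.5

Apply the surveyor's formula: 2A = Σ (x_i·y_{i+1} − x_{i+1}·y_i), indices taken mod 5.
Σ = (66) + (12) + (54) + (39) + (86) = 257
Area = |Σ|/2 = 128.5.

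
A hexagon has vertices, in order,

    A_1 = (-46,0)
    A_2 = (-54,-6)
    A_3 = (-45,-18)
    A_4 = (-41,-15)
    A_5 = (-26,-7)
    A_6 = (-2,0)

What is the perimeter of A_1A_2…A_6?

|A_1A_2| = √((-8)² + (-6)²) = √100 = 10
|A_2A_3| = √((9)² + (-12)²) = √225 = 15
|A_3A_4| = √((4)² + (3)²) = √25 = 5
|A_4A_5| = √((15)² + (8)²) = √289 = 17
|A_5A_6| = √((24)² + (7)²) = √625 = 25
|A_6A_1| = √((-44)² + (0)²) = √1936 = 44
Perimeter = 10 + 15 + 5 + 17 + 25 + 44 = 116.

116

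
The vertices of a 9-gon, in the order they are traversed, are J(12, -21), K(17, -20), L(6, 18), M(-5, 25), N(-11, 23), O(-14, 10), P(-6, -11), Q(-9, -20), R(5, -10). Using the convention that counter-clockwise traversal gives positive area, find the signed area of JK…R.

Σ = (117) + (426) + (240) + (160) + (212) + (214) + (21) + (190) + (15) = 1595
Signed area = Σ/2 = 797.5 (positive ⇒ counter-clockwise traversal).

797.5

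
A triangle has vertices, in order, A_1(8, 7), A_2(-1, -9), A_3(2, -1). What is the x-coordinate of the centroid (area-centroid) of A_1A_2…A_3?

Apply the shoelace (surveyor's) formula. First the cross-terms c_i = x_i·y_{i+1} − x_{i+1}·y_i:
  -65, 19, 22  ⇒  2A = -24, A = -12.
Then Σ (x_i + x_{i+1})·c_i = -216, so x̄ = -216 / (6·(-12)) = 3.

3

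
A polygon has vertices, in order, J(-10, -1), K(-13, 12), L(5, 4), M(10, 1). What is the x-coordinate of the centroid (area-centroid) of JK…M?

Apply the surveyor's formula. First the cross-terms c_i = x_i·y_{i+1} − x_{i+1}·y_i:
  -133, -112, -35, 0  ⇒  2A = -280, A = -140.
Then Σ (x_i + x_{i+1})·c_i = 3430, so x̄ = 3430 / (6·(-140)) = -49/12.

-49/12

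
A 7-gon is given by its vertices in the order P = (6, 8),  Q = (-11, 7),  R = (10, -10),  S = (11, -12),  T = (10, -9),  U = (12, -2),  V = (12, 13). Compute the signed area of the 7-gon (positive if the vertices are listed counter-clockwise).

233.5

Σ = (130) + (40) + (-10) + (21) + (88) + (180) + (18) = 467
Signed area = Σ/2 = 233.5 (positive ⇒ counter-clockwise traversal).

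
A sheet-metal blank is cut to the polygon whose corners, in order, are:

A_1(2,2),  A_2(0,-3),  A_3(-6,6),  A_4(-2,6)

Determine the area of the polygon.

Apply the surveyor's formula: 2A = Σ (x_i·y_{i+1} − x_{i+1}·y_i), indices taken mod 4.
Σ = (-6) + (-18) + (-24) + (-16) = -64
Area = |Σ|/2 = 32.

32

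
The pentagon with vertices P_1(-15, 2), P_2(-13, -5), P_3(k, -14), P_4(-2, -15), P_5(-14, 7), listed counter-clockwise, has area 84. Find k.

The doubled signed area Σ (x_i y_{i+1} − x_{i+1} y_i) is linear in k.
With k=0 it equals 108; the coefficient of k is -10 (from the two edges through P_3).
So -10·k + 108 = 2·84 = 168 ⇒ k = -6.

-6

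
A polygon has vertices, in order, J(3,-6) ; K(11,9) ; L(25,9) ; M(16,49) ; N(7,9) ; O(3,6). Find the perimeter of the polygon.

|JK| = √((8)² + (15)²) = √289 = 17
|KL| = √((14)² + (0)²) = √196 = 14
|LM| = √((-9)² + (40)²) = √1681 = 41
|MN| = √((-9)² + (-40)²) = √1681 = 41
|NO| = √((-4)² + (-3)²) = √25 = 5
|OJ| = √((0)² + (-12)²) = √144 = 12
Perimeter = 17 + 14 + 41 + 41 + 5 + 12 = 130.

130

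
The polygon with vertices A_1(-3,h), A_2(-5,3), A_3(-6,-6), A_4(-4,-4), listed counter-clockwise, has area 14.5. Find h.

Write out the shoelace sum; only the two edges meeting at A_1 involve h:
2·Area = [((-4)·h − (-3)·(-4)) + ((-3)·3 − (-5)·h)] + 48
       = 1·h + 27 = 29
⇒ h = 2.

2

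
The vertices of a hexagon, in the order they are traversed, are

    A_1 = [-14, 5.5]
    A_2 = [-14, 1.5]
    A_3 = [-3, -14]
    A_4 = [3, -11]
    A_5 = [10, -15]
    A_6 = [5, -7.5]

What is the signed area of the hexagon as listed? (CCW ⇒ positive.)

Σ = (56) + (200.5) + (75) + (65) + (0) + (-77.5) = 319
Signed area = Σ/2 = 159.5 (positive ⇒ counter-clockwise traversal).

159.5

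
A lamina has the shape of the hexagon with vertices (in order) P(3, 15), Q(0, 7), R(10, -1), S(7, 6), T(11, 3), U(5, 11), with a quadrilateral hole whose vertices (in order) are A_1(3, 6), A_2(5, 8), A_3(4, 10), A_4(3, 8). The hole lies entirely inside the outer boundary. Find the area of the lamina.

56.5

Outer boundary:
Σ = (21) + (-70) + (67) + (-45) + (106) + (42) = 121
Area = |Σ|/2 = 60.5.
Hole:
Apply the surveyor's formula: 2A = Σ (x_i·y_{i+1} − x_{i+1}·y_i), indices taken mod 4.
Σ = (-6) + (18) + (2) + (-6) = 8
Area = |Σ|/2 = 4.
Net area = 60.5 − 4 = 56.5.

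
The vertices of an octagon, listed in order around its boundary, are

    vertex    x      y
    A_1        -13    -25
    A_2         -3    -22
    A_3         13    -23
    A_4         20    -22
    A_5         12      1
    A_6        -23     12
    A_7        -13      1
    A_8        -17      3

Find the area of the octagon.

Apply the shoelace formula: 2A = Σ (x_i·y_{i+1} − x_{i+1}·y_i), indices taken mod 8.
A_1→A_2: (-13)(-22) − (-3)(-25) = 211
A_2→A_3: (-3)(-23) − (13)(-22) = 355
A_3→A_4: (13)(-22) − (20)(-23) = 174
A_4→A_5: (20)(1) − (12)(-22) = 284
A_5→A_6: (12)(12) − (-23)(1) = 167
A_6→A_7: (-23)(1) − (-13)(12) = 133
A_7→A_8: (-13)(3) − (-17)(1) = -22
A_8→A_1: (-17)(-25) − (-13)(3) = 464
Σ = 1766
Area = |Σ|/2 = 883.

883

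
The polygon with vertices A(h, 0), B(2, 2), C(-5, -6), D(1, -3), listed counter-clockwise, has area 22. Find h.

5

The doubled signed area Σ (x_i y_{i+1} − x_{i+1} y_i) is linear in h.
With h=0 it equals 19; the coefficient of h is 5 (from the two edges through A).
So 5·h + 19 = 2·22 = 44 ⇒ h = 5.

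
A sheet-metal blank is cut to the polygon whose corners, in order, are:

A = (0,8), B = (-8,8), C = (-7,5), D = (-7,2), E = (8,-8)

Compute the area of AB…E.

102.5

Apply Gauss's area formula: 2A = Σ (x_i·y_{i+1} − x_{i+1}·y_i), indices taken mod 5.
Σ = (64) + (16) + (21) + (40) + (64) = 205
Area = |Σ|/2 = 102.5.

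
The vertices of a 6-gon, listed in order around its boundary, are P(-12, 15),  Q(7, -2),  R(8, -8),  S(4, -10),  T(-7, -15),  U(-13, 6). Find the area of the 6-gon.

329.5

Apply the surveyor's formula: 2A = Σ (x_i·y_{i+1} − x_{i+1}·y_i), indices taken mod 6.
P→Q: (-12)(-2) − (7)(15) = -81
Q→R: (7)(-8) − (8)(-2) = -40
R→S: (8)(-10) − (4)(-8) = -48
S→T: (4)(-15) − (-7)(-10) = -130
T→U: (-7)(6) − (-13)(-15) = -237
U→P: (-13)(15) − (-12)(6) = -123
Σ = -659
Area = |Σ|/2 = 329.5.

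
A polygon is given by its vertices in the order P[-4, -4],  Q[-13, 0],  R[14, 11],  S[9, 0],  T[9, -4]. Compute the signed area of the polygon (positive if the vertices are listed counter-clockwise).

Σ = (-52) + (-143) + (-99) + (-36) + (-52) = -382
Signed area = Σ/2 = -191 (negative ⇒ clockwise traversal).

-191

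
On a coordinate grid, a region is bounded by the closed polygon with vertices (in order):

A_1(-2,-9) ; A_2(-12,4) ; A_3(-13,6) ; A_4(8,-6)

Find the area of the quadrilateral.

95

Cross-terms: -116, -20, 30, -84  ⇒  Σ = -190
Area = |Σ|/2 = 95.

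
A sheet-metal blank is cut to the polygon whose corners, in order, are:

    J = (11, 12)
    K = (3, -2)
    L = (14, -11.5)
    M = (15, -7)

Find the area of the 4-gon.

133.5

Σ = (-58) + (-6.5) + (74.5) + (257) = 267
Area = |Σ|/2 = 133.5.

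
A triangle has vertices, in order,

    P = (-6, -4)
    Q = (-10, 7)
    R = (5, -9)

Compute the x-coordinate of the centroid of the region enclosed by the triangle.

-11/3

Apply Gauss's area formula. First the cross-terms c_i = x_i·y_{i+1} − x_{i+1}·y_i:
  -82, 55, -74  ⇒  2A = -101, A = -50.5.
Then Σ (x_i + x_{i+1})·c_i = 1111, so x̄ = 1111 / (6·(-50.5)) = -11/3.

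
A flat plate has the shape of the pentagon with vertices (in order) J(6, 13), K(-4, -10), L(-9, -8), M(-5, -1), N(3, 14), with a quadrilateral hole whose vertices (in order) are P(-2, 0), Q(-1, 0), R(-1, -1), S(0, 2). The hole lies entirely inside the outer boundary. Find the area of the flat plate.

103

Outer boundary:
Cross-terms: -8, -58, -31, -67, -45  ⇒  Σ = -209
Area = |Σ|/2 = 104.5.
Hole:
Σ = (0) + (1) + (-2) + (4) = 3
Area = |Σ|/2 = 1.5.
Net area = 104.5 − 1.5 = 103.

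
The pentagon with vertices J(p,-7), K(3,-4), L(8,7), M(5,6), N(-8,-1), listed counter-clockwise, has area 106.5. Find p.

Write out the shoelace sum; only the two edges meeting at J involve p:
2·Area = [((-8)·(-7) − p·(-1)) + (p·(-4) − 3·(-7))] + 109
       = -3·p + 186 = 213
⇒ p = -9.

-9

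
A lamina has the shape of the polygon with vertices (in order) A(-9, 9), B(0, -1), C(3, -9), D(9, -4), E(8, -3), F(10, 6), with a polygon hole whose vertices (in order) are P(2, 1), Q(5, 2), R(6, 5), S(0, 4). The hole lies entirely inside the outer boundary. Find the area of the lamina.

Outer boundary:
Apply the surveyor's formula: 2A = Σ (x_i·y_{i+1} − x_{i+1}·y_i), indices taken mod 6.
Σ = (9) + (3) + (69) + (5) + (78) + (144) = 308
Area = |Σ|/2 = 154.
Hole:
Apply the shoelace (surveyor's) formula: 2A = Σ (x_i·y_{i+1} − x_{i+1}·y_i), indices taken mod 4.
Σ = (-1) + (13) + (24) + (-8) = 28
Area = |Σ|/2 = 14.
Net area = 154 − 14 = 140.

140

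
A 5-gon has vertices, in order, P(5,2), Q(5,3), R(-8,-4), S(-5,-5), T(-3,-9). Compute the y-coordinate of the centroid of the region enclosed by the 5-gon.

-142/49

Apply Gauss's area formula. First the cross-terms c_i = x_i·y_{i+1} − x_{i+1}·y_i:
  5, 4, 20, 30, 39  ⇒  2A = 98, A = 49.
Then Σ (y_i + y_{i+1})·c_i = -852, so ȳ = -852 / (6·49) = -142/49.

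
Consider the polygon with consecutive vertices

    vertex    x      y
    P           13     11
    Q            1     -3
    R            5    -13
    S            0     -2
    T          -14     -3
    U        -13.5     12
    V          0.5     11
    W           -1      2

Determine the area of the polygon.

Σ = (-50) + (2) + (-10) + (-28) + (-208.5) + (-154.5) + (12) + (-37) = -474
Area = |Σ|/2 = 237.

237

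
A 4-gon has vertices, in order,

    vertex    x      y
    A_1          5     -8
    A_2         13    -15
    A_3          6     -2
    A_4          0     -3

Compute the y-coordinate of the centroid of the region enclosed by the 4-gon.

Apply the shoelace formula. First the cross-terms c_i = x_i·y_{i+1} − x_{i+1}·y_i:
  29, 64, -18, 15  ⇒  2A = 90, A = 45.
Then Σ (y_i + y_{i+1})·c_i = -1830, so ȳ = -1830 / (6·45) = -61/9.

-61/9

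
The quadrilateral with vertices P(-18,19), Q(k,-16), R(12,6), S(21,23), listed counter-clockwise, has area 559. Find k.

Write out the shoelace sum; only the two edges meeting at Q involve k:
2·Area = [((-18)·(-16) − k·19) + (k·6 − 12·(-16))] + 963
       = -13·k + 1443 = 1118
⇒ k = 25.

25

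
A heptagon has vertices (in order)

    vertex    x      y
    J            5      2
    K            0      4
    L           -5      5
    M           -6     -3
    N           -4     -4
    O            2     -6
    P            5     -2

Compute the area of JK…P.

Apply Gauss's area formula: 2A = Σ (x_i·y_{i+1} − x_{i+1}·y_i), indices taken mod 7.
Σ = (20) + (20) + (45) + (12) + (32) + (26) + (20) = 175
Area = |Σ|/2 = 87.5.

87.5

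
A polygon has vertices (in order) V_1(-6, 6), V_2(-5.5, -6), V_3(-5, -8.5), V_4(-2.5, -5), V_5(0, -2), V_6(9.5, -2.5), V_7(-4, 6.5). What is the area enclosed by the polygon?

Apply the shoelace formula: 2A = Σ (x_i·y_{i+1} − x_{i+1}·y_i), indices taken mod 7.
Cross-terms: 69, 16.75, 3.75, 5, 19, 51.75, 15  ⇒  Σ = 180.25
Area = |Σ|/2 = 90.125.

90.125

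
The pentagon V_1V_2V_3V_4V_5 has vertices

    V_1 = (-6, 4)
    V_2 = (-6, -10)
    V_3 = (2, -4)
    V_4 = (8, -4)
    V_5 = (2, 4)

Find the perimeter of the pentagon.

|V_1V_2| = √((0)² + (-14)²) = √196 = 14
|V_2V_3| = √((8)² + (6)²) = √100 = 10
|V_3V_4| = √((6)² + (0)²) = √36 = 6
|V_4V_5| = √((-6)² + (8)²) = √100 = 10
|V_5V_1| = √((-8)² + (0)²) = √64 = 8
Perimeter = 14 + 10 + 6 + 10 + 8 = 48.

48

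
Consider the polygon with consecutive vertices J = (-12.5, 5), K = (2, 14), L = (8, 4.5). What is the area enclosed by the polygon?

95.875

Apply Gauss's area formula: 2A = Σ (x_i·y_{i+1} − x_{i+1}·y_i), indices taken mod 3.
Σ = (-185) + (-103) + (96.25) = -191.75
Area = |Σ|/2 = 95.875.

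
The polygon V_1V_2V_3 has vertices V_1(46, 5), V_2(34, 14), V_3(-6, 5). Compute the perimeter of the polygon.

108

|V_1V_2| = √((-12)² + (9)²) = √225 = 15
|V_2V_3| = √((-40)² + (-9)²) = √1681 = 41
|V_3V_1| = √((52)² + (0)²) = √2704 = 52
Perimeter = 15 + 41 + 52 = 108.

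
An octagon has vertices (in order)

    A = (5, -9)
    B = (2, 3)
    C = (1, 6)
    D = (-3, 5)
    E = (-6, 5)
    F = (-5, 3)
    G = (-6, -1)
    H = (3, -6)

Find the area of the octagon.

76

Σ = (33) + (9) + (23) + (15) + (7) + (23) + (39) + (3) = 152
Area = |Σ|/2 = 76.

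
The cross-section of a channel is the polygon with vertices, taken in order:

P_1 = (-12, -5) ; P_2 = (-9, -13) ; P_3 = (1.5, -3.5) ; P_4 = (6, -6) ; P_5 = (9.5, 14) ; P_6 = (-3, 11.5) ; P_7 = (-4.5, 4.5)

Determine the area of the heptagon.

290.5

Apply the surveyor's formula: 2A = Σ (x_i·y_{i+1} − x_{i+1}·y_i), indices taken mod 7.
P_1→P_2: (-12)(-13) − (-9)(-5) = 111
P_2→P_3: (-9)(-3.5) − (1.5)(-13) = 51
P_3→P_4: (1.5)(-6) − (6)(-3.5) = 12
P_4→P_5: (6)(14) − (9.5)(-6) = 141
P_5→P_6: (9.5)(11.5) − (-3)(14) = 151.25
P_6→P_7: (-3)(4.5) − (-4.5)(11.5) = 38.25
P_7→P_1: (-4.5)(-5) − (-12)(4.5) = 76.5
Σ = 581
Area = |Σ|/2 = 290.5.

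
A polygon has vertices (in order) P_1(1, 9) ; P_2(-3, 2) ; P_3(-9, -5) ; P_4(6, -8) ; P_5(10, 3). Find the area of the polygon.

Apply the shoelace (surveyor's) formula: 2A = Σ (x_i·y_{i+1} − x_{i+1}·y_i), indices taken mod 5.
P_1→P_2: (1)(2) − (-3)(9) = 29
P_2→P_3: (-3)(-5) − (-9)(2) = 33
P_3→P_4: (-9)(-8) − (6)(-5) = 102
P_4→P_5: (6)(3) − (10)(-8) = 98
P_5→P_1: (10)(9) − (1)(3) = 87
Σ = 349
Area = |Σ|/2 = 174.5.

174.5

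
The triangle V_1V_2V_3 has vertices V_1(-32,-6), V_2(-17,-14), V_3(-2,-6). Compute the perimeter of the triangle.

|V_1V_2| = √((15)² + (-8)²) = √289 = 17
|V_2V_3| = √((15)² + (8)²) = √289 = 17
|V_3V_1| = √((-30)² + (0)²) = √900 = 30
Perimeter = 17 + 17 + 30 = 64.

64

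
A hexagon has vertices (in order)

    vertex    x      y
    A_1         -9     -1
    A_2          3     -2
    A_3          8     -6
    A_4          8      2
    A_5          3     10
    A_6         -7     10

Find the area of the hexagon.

Σ = (21) + (-2) + (64) + (74) + (100) + (97) = 354
Area = |Σ|/2 = 177.

177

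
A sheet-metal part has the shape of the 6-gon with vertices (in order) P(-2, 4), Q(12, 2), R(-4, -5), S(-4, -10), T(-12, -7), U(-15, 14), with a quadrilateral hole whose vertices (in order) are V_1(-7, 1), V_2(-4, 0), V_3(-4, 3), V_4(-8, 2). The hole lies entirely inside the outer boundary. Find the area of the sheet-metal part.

233.5

Outer boundary:
Apply Gauss's area formula: 2A = Σ (x_i·y_{i+1} − x_{i+1}·y_i), indices taken mod 6.
P→Q: (-2)(2) − (12)(4) = -52
Q→R: (12)(-5) − (-4)(2) = -52
R→S: (-4)(-10) − (-4)(-5) = 20
S→T: (-4)(-7) − (-12)(-10) = -92
T→U: (-12)(14) − (-15)(-7) = -273
U→P: (-15)(4) − (-2)(14) = -32
Σ = -481
Area = |Σ|/2 = 240.5.
Hole:
Apply the shoelace (surveyor's) formula: 2A = Σ (x_i·y_{i+1} − x_{i+1}·y_i), indices taken mod 4.
Cross-terms: 4, -12, 16, 6  ⇒  Σ = 14
Area = |Σ|/2 = 7.
Net area = 240.5 − 7 = 233.5.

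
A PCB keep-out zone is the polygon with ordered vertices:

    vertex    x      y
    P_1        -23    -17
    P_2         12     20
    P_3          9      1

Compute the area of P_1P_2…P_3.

Apply Gauss's area formula: 2A = Σ (x_i·y_{i+1} − x_{i+1}·y_i), indices taken mod 3.
P_1→P_2: (-23)(20) − (12)(-17) = -256
P_2→P_3: (12)(1) − (9)(20) = -168
P_3→P_1: (9)(-17) − (-23)(1) = -130
Σ = -554
Area = |Σ|/2 = 277.

277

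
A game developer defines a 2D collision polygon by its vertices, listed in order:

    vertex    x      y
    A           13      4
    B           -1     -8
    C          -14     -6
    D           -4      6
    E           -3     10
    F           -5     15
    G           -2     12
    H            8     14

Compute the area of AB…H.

317.5

Apply the shoelace formula: 2A = Σ (x_i·y_{i+1} − x_{i+1}·y_i), indices taken mod 8.
Cross-terms: -100, -106, -108, -22, 5, -30, -124, -150  ⇒  Σ = -635
Area = |Σ|/2 = 317.5.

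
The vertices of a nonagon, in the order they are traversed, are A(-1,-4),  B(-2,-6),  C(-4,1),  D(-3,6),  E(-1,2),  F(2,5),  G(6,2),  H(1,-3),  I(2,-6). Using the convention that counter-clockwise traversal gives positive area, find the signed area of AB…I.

-59

A→B: (-1)(-6) − (-2)(-4) = -2
B→C: (-2)(1) − (-4)(-6) = -26
C→D: (-4)(6) − (-3)(1) = -21
D→E: (-3)(2) − (-1)(6) = 0
E→F: (-1)(5) − (2)(2) = -9
F→G: (2)(2) − (6)(5) = -26
G→H: (6)(-3) − (1)(2) = -20
H→I: (1)(-6) − (2)(-3) = 0
I→A: (2)(-4) − (-1)(-6) = -14
Σ = -118
Signed area = Σ/2 = -59 (negative ⇒ clockwise traversal).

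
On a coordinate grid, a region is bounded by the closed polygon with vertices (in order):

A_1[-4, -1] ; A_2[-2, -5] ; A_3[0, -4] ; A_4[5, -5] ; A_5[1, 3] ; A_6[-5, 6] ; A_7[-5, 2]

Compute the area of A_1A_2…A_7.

Apply the shoelace (surveyor's) formula: 2A = Σ (x_i·y_{i+1} − x_{i+1}·y_i), indices taken mod 7.
Σ = (18) + (8) + (20) + (20) + (21) + (20) + (13) = 120
Area = |Σ|/2 = 60.

60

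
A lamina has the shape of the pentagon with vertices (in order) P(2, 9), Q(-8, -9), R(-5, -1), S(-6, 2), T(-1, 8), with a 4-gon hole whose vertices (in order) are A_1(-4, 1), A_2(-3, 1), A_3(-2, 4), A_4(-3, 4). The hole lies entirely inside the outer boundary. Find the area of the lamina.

Outer boundary:
Apply the shoelace formula: 2A = Σ (x_i·y_{i+1} − x_{i+1}·y_i), indices taken mod 5.
Cross-terms: 54, -37, -16, -46, -25  ⇒  Σ = -70
Area = |Σ|/2 = 35.
Hole:
Σ = (-1) + (-10) + (4) + (13) = 6
Area = |Σ|/2 = 3.
Net area = 35 − 3 = 32.

32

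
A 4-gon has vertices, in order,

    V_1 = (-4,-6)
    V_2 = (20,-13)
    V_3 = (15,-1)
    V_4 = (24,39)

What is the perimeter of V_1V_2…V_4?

132

|V_1V_2| = √((24)² + (-7)²) = √625 = 25
|V_2V_3| = √((-5)² + (12)²) = √169 = 13
|V_3V_4| = √((9)² + (40)²) = √1681 = 41
|V_4V_1| = √((-28)² + (-45)²) = √2809 = 53
Perimeter = 25 + 13 + 41 + 53 = 132.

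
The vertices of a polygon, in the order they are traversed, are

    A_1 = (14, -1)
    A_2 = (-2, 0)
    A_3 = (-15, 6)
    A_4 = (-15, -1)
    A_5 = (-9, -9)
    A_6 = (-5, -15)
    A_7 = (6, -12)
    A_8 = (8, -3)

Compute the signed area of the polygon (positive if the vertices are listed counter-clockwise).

Σ = (-2) + (-12) + (105) + (126) + (90) + (150) + (78) + (34) = 569
Signed area = Σ/2 = 284.5 (positive ⇒ counter-clockwise traversal).

284.5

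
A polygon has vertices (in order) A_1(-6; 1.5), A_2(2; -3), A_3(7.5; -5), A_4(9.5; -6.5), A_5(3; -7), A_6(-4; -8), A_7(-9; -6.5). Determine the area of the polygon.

Apply Gauss's area formula: 2A = Σ (x_i·y_{i+1} − x_{i+1}·y_i), indices taken mod 7.
A_1→A_2: (-6)(-3) − (2)(1.5) = 15
A_2→A_3: (2)(-5) − (7.5)(-3) = 12.5
A_3→A_4: (7.5)(-6.5) − (9.5)(-5) = -1.25
A_4→A_5: (9.5)(-7) − (3)(-6.5) = -47
A_5→A_6: (3)(-8) − (-4)(-7) = -52
A_6→A_7: (-4)(-6.5) − (-9)(-8) = -46
A_7→A_1: (-9)(1.5) − (-6)(-6.5) = -52.5
Σ = -171.25
Area = |Σ|/2 = 85.625.

85.625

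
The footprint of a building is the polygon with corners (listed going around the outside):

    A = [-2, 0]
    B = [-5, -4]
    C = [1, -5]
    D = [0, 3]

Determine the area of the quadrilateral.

23

A→B: (-2)(-4) − (-5)(0) = 8
B→C: (-5)(-5) − (1)(-4) = 29
C→D: (1)(3) − (0)(-5) = 3
D→A: (0)(0) − (-2)(3) = 6
Σ = 46
Area = |Σ|/2 = 23.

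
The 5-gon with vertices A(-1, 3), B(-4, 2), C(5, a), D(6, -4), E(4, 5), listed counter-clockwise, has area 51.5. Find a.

-6

The doubled signed area Σ (x_i y_{i+1} − x_{i+1} y_i) is linear in a.
With a=0 it equals 43; the coefficient of a is -10 (from the two edges through C).
So -10·a + 43 = 2·51.5 = 103 ⇒ a = -6.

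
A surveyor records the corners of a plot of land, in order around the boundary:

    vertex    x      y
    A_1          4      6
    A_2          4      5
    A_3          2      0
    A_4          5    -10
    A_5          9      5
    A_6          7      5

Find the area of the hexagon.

A_1→A_2: (4)(5) − (4)(6) = -4
A_2→A_3: (4)(0) − (2)(5) = -10
A_3→A_4: (2)(-10) − (5)(0) = -20
A_4→A_5: (5)(5) − (9)(-10) = 115
A_5→A_6: (9)(5) − (7)(5) = 10
A_6→A_1: (7)(6) − (4)(5) = 22
Σ = 113
Area = |Σ|/2 = 56.5.

56.5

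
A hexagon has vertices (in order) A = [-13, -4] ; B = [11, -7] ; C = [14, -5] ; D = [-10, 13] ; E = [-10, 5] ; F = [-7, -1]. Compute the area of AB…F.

225

Apply the shoelace formula: 2A = Σ (x_i·y_{i+1} − x_{i+1}·y_i), indices taken mod 6.
Σ = (135) + (43) + (132) + (80) + (45) + (15) = 450
Area = |Σ|/2 = 225.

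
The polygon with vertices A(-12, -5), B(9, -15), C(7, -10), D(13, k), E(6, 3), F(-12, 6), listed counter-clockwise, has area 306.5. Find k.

The doubled signed area Σ (x_i y_{i+1} − x_{i+1} y_i) is linear in k.
With k=0 it equals 613; the coefficient of k is 1 (from the two edges through D).
So 1·k + 613 = 2·306.5 = 613 ⇒ k = 0.

0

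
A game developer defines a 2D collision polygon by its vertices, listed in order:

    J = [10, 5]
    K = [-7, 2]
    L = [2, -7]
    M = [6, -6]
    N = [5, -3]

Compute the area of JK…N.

98.5

Σ = (55) + (45) + (30) + (12) + (55) = 197
Area = |Σ|/2 = 98.5.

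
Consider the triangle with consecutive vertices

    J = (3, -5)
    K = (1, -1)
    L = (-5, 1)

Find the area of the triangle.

Apply the shoelace formula: 2A = Σ (x_i·y_{i+1} − x_{i+1}·y_i), indices taken mod 3.
Σ = (2) + (-4) + (22) = 20
Area = |Σ|/2 = 10.

10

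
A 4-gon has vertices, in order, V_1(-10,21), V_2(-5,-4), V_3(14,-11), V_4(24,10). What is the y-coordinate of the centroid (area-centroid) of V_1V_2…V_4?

Apply Gauss's area formula. First the cross-terms c_i = x_i·y_{i+1} − x_{i+1}·y_i:
  145, 111, 404, 604  ⇒  2A = 1264, A = 632.
Then Σ (y_i + y_{i+1})·c_i = 19120, so ȳ = 19120 / (6·632) = 1195/237.

1195/237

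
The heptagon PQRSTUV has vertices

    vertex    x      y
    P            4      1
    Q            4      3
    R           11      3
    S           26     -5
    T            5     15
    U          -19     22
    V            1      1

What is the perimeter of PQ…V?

112

|PQ| = √((0)² + (2)²) = √4 = 2
|QR| = √((7)² + (0)²) = √49 = 7
|RS| = √((15)² + (-8)²) = √289 = 17
|ST| = √((-21)² + (20)²) = √841 = 29
|TU| = √((-24)² + (7)²) = √625 = 25
|UV| = √((20)² + (-21)²) = √841 = 29
|VP| = √((3)² + (0)²) = √9 = 3
Perimeter = 2 + 7 + 17 + 29 + 25 + 29 + 3 = 112.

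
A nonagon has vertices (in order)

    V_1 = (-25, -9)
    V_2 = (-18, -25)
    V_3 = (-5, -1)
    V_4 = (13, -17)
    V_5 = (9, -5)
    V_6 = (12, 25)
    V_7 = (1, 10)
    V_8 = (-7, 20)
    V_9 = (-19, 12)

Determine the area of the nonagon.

Apply the shoelace formula: 2A = Σ (x_i·y_{i+1} − x_{i+1}·y_i), indices taken mod 9.
Σ = (463) + (-107) + (98) + (88) + (285) + (95) + (90) + (296) + (471) = 1779
Area = |Σ|/2 = 889.5.

889.5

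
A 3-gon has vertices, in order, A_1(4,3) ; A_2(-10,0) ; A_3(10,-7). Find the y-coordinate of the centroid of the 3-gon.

-4/3

Apply the shoelace formula. First the cross-terms c_i = x_i·y_{i+1} − x_{i+1}·y_i:
  30, 70, 58  ⇒  2A = 158, A = 79.
Then Σ (y_i + y_{i+1})·c_i = -632, so ȳ = -632 / (6·79) = -4/3.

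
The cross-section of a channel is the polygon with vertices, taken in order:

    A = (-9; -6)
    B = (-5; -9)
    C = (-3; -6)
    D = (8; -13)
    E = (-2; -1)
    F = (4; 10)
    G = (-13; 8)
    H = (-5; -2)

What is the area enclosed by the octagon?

Apply the shoelace formula: 2A = Σ (x_i·y_{i+1} − x_{i+1}·y_i), indices taken mod 8.
A→B: (-9)(-9) − (-5)(-6) = 51
B→C: (-5)(-6) − (-3)(-9) = 3
C→D: (-3)(-13) − (8)(-6) = 87
D→E: (8)(-1) − (-2)(-13) = -34
E→F: (-2)(10) − (4)(-1) = -16
F→G: (4)(8) − (-13)(10) = 162
G→H: (-13)(-2) − (-5)(8) = 66
H→A: (-5)(-6) − (-9)(-2) = 12
Σ = 331
Area = |Σ|/2 = 165.5.

165.5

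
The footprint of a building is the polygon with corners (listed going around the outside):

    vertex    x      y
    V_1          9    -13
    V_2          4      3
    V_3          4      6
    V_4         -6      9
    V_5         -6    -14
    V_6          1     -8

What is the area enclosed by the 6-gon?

211

Apply Gauss's area formula: 2A = Σ (x_i·y_{i+1} − x_{i+1}·y_i), indices taken mod 6.
Cross-terms: 79, 12, 72, 138, 62, 59  ⇒  Σ = 422
Area = |Σ|/2 = 211.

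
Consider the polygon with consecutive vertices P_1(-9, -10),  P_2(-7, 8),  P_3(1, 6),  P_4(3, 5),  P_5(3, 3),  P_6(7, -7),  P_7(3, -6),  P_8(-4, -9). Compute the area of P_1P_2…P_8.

183

Apply Gauss's area formula: 2A = Σ (x_i·y_{i+1} − x_{i+1}·y_i), indices taken mod 8.
P_1→P_2: (-9)(8) − (-7)(-10) = -142
P_2→P_3: (-7)(6) − (1)(8) = -50
P_3→P_4: (1)(5) − (3)(6) = -13
P_4→P_5: (3)(3) − (3)(5) = -6
P_5→P_6: (3)(-7) − (7)(3) = -42
P_6→P_7: (7)(-6) − (3)(-7) = -21
P_7→P_8: (3)(-9) − (-4)(-6) = -51
P_8→P_1: (-4)(-10) − (-9)(-9) = -41
Σ = -366
Area = |Σ|/2 = 183.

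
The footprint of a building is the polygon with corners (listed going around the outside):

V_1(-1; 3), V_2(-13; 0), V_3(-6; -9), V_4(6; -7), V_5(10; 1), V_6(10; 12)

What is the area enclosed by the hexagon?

Apply the surveyor's formula: 2A = Σ (x_i·y_{i+1} − x_{i+1}·y_i), indices taken mod 6.
Cross-terms: 39, 117, 96, 76, 110, 42  ⇒  Σ = 480
Area = |Σ|/2 = 240.

240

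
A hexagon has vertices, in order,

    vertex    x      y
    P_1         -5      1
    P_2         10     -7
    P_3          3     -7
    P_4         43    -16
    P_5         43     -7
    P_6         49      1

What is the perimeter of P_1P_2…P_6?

138

|P_1P_2| = √((15)² + (-8)²) = √289 = 17
|P_2P_3| = √((-7)² + (0)²) = √49 = 7
|P_3P_4| = √((40)² + (-9)²) = √1681 = 41
|P_4P_5| = √((0)² + (9)²) = √81 = 9
|P_5P_6| = √((6)² + (8)²) = √100 = 10
|P_6P_1| = √((-54)² + (0)²) = √2916 = 54
Perimeter = 17 + 7 + 41 + 9 + 10 + 54 = 138.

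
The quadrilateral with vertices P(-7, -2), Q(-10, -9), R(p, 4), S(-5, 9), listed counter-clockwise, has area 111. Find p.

7

The doubled signed area Σ (x_i y_{i+1} − x_{i+1} y_i) is linear in p.
With p=0 it equals 96; the coefficient of p is 18 (from the two edges through R).
So 18·p + 96 = 2·111 = 222 ⇒ p = 7.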